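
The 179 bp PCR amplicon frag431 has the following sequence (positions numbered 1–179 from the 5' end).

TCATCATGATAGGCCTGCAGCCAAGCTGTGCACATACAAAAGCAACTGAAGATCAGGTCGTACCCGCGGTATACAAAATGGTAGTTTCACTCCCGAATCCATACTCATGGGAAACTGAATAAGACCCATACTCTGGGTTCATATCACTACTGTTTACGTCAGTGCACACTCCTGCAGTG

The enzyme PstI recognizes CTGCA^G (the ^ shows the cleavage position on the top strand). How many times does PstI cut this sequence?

CTGCAG occurs starting at positions 15, 172.
PstI cuts at 2 sites.

2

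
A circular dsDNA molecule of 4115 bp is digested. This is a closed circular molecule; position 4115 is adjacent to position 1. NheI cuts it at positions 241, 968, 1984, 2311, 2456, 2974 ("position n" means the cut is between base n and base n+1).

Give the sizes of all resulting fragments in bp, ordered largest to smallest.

1382, 1016, 727, 518, 327, 145 bp

Circular molecule, 6 cuts → 6 fragments:
  968 − 241 = 727 bp
  1984 − 968 = 1016 bp
  2311 − 1984 = 327 bp
  2456 − 2311 = 145 bp
  2974 − 2456 = 518 bp
  wrap: 4115 − 2974 + 241 = 1382 bp
Sorted largest to smallest: 1382, 1016, 727, 518, 327, 145 bp.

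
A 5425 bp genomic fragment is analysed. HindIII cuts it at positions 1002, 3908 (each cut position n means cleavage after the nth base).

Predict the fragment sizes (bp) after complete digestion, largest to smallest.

Linear molecule, 2 cuts → 3 fragments:
  1002 − 0 = 1002 bp
  3908 − 1002 = 2906 bp
  5425 − 3908 = 1517 bp
Sorted largest to smallest: 2906, 1517, 1002 bp.

2906, 1517, 1002 bp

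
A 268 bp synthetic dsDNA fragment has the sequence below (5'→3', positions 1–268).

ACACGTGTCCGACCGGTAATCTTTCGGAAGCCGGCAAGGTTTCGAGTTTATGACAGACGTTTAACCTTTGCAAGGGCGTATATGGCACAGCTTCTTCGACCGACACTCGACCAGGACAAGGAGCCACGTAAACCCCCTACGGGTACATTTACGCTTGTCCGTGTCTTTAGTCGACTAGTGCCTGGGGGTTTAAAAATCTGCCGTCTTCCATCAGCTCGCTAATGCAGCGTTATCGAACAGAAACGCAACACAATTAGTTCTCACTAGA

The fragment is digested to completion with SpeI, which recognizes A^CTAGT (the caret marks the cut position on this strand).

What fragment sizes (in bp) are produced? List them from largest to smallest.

174, 94 bp

The SpeI site (ACTAGT) starts at position 174.
SpeI cuts after the first base of each site, so after position 174.
Linear molecule, 1 cut → 2 fragments:
  1–174 → 174 bp
  175–268 → 94 bp
Sorted largest to smallest: 174, 94 bp.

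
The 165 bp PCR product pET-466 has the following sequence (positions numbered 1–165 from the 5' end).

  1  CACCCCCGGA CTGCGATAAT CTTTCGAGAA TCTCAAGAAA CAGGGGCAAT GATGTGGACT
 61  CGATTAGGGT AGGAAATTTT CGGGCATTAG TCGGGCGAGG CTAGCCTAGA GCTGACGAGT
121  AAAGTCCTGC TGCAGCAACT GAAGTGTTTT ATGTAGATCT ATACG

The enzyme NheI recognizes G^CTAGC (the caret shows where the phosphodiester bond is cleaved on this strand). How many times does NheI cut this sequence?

GCTAGC occurs starting at position 100.
NheI cuts at 1 site.

1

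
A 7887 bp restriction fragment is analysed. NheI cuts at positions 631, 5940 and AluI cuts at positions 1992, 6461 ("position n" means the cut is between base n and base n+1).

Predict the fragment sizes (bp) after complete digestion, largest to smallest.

3948, 1426, 1361, 631, 521 bp

Combined cut positions (sorted): 631, 1992, 5940, 6461.
Linear molecule, 4 cuts → 5 fragments:
  631 − 0 = 631 bp
  1992 − 631 = 1361 bp
  5940 − 1992 = 3948 bp
  6461 − 5940 = 521 bp
  7887 − 6461 = 1426 bp
Sorted largest to smallest: 3948, 1426, 1361, 631, 521 bp.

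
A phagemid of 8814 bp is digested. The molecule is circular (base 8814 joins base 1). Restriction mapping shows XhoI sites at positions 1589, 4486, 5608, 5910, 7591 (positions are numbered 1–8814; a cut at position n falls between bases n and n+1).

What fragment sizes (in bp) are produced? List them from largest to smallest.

Circular molecule, 5 cuts → 5 fragments:
  4486 − 1589 = 2897 bp
  5608 − 4486 = 1122 bp
  5910 − 5608 = 302 bp
  7591 − 5910 = 1681 bp
  wrap: 8814 − 7591 + 1589 = 2812 bp
Sorted largest to smallest: 2897, 2812, 1681, 1122, 302 bp.

2897, 2812, 1681, 1122, 302 bp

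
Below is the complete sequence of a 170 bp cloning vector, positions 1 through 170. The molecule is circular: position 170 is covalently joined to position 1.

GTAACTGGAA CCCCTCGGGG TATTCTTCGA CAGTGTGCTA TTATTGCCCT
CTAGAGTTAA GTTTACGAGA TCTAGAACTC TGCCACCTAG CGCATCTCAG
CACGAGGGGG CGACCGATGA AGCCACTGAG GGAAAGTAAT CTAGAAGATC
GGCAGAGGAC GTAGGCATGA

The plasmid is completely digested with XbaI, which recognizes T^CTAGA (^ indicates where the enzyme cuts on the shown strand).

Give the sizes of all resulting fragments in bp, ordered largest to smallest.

XbaI sites (TCTAGA) start at positions 50, 71, 140.
XbaI cuts after the first base of each site, so after positions 50, 71, 140.
Circular molecule, 3 cuts → 3 fragments:
  51–71 → 21 bp
  72–140 → 69 bp
  141–170 then 1–50 → 30 + 50 = 80 bp
Sorted largest to smallest: 80, 69, 21 bp.

80, 69, 21 bp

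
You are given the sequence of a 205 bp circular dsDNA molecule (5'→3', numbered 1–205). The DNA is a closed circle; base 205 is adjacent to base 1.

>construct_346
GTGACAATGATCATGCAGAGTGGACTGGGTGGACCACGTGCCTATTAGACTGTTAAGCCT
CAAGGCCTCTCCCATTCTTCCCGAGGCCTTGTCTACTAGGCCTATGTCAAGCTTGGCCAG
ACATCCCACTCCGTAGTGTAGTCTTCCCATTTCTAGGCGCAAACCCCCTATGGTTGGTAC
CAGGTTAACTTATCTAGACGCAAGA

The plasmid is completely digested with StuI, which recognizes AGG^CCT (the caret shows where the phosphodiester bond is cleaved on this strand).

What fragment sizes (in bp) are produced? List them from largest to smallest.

170, 21, 14 bp

StuI sites (AGGCCT) start at positions 63, 84, 98.
StuI cuts after base 3 of each site, so after positions 65, 86, 100.
Circular molecule, 3 cuts → 3 fragments:
  66–86 → 21 bp
  87–100 → 14 bp
  101–205 then 1–65 → 105 + 65 = 170 bp
Sorted largest to smallest: 170, 21, 14 bp.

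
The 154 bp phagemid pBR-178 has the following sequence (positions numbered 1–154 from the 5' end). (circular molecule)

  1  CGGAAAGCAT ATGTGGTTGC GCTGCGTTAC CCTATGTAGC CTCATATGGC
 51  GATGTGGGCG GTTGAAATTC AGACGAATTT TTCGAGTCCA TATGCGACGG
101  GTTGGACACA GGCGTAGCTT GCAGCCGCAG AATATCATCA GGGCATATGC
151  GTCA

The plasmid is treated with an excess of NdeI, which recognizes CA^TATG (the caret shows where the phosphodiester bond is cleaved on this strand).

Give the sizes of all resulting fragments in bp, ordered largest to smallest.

NdeI sites (CATATG) start at positions 8, 43, 89, 144.
NdeI cuts after base 2 of each site, so after positions 9, 44, 90, 145.
Circular molecule, 4 cuts → 4 fragments:
  10–44 → 35 bp
  45–90 → 46 bp
  91–145 → 55 bp
  146–154 then 1–9 → 9 + 9 = 18 bp
Sorted largest to smallest: 55, 46, 35, 18 bp.

55, 46, 35, 18 bp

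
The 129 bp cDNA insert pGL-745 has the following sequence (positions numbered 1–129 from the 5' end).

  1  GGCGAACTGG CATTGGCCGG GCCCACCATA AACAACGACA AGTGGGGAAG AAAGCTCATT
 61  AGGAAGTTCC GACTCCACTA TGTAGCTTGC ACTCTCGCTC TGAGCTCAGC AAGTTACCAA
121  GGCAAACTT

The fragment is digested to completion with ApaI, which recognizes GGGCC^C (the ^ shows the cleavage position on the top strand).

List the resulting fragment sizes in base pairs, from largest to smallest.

The ApaI site (GGGCCC) starts at position 19.
ApaI cuts after base 5 of each site (before the last base), so after position 23.
Linear molecule, 1 cut → 2 fragments:
  1–23 → 23 bp
  24–129 → 106 bp
Sorted largest to smallest: 106, 23 bp.

106, 23 bp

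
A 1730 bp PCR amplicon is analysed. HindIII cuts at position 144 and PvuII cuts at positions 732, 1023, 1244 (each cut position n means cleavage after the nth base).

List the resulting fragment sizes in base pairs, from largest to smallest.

588, 486, 291, 221, 144 bp

Combined cut positions (sorted): 144, 732, 1023, 1244.
Linear molecule, 4 cuts → 5 fragments:
  144 − 0 = 144 bp
  732 − 144 = 588 bp
  1023 − 732 = 291 bp
  1244 − 1023 = 221 bp
  1730 − 1244 = 486 bp
Sorted largest to smallest: 588, 486, 291, 221, 144 bp.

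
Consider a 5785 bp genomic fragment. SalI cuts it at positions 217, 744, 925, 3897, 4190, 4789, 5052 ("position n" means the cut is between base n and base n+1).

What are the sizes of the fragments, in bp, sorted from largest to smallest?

2972, 733, 599, 527, 293, 263, 217, 181 bp

Linear molecule, 7 cuts → 8 fragments:
  217 − 0 = 217 bp
  744 − 217 = 527 bp
  925 − 744 = 181 bp
  3897 − 925 = 2972 bp
  4190 − 3897 = 293 bp
  4789 − 4190 = 599 bp
  5052 − 4789 = 263 bp
  5785 − 5052 = 733 bp
Sorted largest to smallest: 2972, 733, 599, 527, 293, 263, 217, 181 bp.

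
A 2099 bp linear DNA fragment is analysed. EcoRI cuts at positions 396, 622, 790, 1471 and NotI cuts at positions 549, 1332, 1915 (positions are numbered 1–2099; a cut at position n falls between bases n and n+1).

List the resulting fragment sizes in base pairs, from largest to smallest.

542, 444, 396, 184, 168, 153, 139, 73 bp

Combined cut positions (sorted): 396, 549, 622, 790, 1332, 1471, 1915.
Linear molecule, 7 cuts → 8 fragments:
  396 − 0 = 396 bp
  549 − 396 = 153 bp
  622 − 549 = 73 bp
  790 − 622 = 168 bp
  1332 − 790 = 542 bp
  1471 − 1332 = 139 bp
  1915 − 1471 = 444 bp
  2099 − 1915 = 184 bp
Sorted largest to smallest: 542, 444, 396, 184, 168, 153, 139, 73 bp.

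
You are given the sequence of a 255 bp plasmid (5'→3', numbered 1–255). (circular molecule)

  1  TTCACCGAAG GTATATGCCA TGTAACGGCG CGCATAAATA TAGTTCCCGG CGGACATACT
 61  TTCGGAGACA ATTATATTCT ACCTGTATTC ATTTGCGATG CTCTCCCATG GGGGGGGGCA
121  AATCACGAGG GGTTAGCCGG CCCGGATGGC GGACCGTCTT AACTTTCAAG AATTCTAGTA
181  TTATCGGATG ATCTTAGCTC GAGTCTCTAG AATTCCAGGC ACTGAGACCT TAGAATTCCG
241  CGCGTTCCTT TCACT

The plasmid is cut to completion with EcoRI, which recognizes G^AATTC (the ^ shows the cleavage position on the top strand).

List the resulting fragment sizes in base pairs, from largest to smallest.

EcoRI sites (GAATTC) start at positions 170, 210, 233.
EcoRI cuts after the first base of each site, so after positions 170, 210, 233.
Circular molecule, 3 cuts → 3 fragments:
  171–210 → 40 bp
  211–233 → 23 bp
  234–255 then 1–170 → 22 + 170 = 192 bp
Sorted largest to smallest: 192, 40, 23 bp.

192, 40, 23 bp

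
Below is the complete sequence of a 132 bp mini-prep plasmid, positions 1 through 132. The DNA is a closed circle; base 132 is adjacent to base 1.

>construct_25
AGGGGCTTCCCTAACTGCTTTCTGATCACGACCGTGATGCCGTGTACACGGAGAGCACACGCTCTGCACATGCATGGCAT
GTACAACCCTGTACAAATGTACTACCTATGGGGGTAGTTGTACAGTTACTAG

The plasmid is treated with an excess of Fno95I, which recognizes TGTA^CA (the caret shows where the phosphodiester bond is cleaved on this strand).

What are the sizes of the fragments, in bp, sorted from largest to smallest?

Fno95I sites (TGTACA) start at positions 43, 80, 90, 119.
Fno95I cuts after base 4 of each site, so after positions 46, 83, 93, 122.
Circular molecule, 4 cuts → 4 fragments:
  47–83 → 37 bp
  84–93 → 10 bp
  94–122 → 29 bp
  123–132 then 1–46 → 10 + 46 = 56 bp
Sorted largest to smallest: 56, 37, 29, 10 bp.

56, 37, 29, 10 bp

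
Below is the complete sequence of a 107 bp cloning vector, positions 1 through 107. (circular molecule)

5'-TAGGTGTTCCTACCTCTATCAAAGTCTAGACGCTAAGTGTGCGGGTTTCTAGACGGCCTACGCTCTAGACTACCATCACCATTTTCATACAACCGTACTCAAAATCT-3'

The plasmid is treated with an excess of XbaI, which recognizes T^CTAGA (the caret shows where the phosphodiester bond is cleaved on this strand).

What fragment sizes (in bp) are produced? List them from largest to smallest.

68, 23, 16 bp

XbaI sites (TCTAGA) start at positions 25, 48, 64.
XbaI cuts after the first base of each site, so after positions 25, 48, 64.
Circular molecule, 3 cuts → 3 fragments:
  26–48 → 23 bp
  49–64 → 16 bp
  65–107 then 1–25 → 43 + 25 = 68 bp
Sorted largest to smallest: 68, 23, 16 bp.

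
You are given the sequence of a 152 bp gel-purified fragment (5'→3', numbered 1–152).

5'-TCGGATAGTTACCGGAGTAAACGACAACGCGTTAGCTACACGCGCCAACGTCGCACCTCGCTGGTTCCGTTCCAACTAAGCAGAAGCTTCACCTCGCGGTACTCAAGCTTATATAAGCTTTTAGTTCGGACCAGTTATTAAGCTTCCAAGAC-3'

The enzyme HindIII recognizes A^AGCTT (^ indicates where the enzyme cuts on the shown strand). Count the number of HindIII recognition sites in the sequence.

4

AAGCTT occurs starting at positions 84, 105, 115, 140.
HindIII cuts at 4 sites.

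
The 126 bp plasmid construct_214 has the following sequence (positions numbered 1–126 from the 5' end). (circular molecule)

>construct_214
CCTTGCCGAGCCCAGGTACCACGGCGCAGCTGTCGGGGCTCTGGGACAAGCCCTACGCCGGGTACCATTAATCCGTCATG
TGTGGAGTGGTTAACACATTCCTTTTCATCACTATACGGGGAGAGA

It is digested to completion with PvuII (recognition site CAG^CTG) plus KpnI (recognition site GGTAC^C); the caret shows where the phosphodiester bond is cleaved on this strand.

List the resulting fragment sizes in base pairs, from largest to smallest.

The PvuII site (CAGCTG) starts at position 27.
PvuII cuts after base 3 of each site, so after position 29.
KpnI sites (GGTACC) start at positions 15, 61.
KpnI cuts after base 5 of each site (before the last base), so after positions 19, 65.
Combined cut positions: 19, 29, 65.
Circular molecule, 3 cuts → 3 fragments:
  20–29 → 10 bp
  30–65 → 36 bp
  66–126 then 1–19 → 61 + 19 = 80 bp
Sorted largest to smallest: 80, 36, 10 bp.

80, 36, 10 bp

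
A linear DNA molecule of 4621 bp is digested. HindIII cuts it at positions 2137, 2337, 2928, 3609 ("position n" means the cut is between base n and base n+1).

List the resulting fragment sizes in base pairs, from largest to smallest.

2137, 1012, 681, 591, 200 bp

Linear molecule, 4 cuts → 5 fragments:
  2137 − 0 = 2137 bp
  2337 − 2137 = 200 bp
  2928 − 2337 = 591 bp
  3609 − 2928 = 681 bp
  4621 − 3609 = 1012 bp
Sorted largest to smallest: 2137, 1012, 681, 591, 200 bp.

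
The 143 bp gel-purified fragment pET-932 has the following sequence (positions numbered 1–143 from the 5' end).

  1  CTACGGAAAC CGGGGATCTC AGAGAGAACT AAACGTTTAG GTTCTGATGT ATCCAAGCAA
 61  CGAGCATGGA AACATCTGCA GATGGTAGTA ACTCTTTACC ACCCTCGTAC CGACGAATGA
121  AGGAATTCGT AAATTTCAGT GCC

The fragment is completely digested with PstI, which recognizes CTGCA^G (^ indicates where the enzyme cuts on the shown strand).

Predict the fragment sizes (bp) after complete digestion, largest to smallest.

80, 63 bp

The PstI site (CTGCAG) starts at position 76.
PstI cuts after base 5 of each site (before the last base), so after position 80.
Linear molecule, 1 cut → 2 fragments:
  1–80 → 80 bp
  81–143 → 63 bp
Sorted largest to smallest: 80, 63 bp.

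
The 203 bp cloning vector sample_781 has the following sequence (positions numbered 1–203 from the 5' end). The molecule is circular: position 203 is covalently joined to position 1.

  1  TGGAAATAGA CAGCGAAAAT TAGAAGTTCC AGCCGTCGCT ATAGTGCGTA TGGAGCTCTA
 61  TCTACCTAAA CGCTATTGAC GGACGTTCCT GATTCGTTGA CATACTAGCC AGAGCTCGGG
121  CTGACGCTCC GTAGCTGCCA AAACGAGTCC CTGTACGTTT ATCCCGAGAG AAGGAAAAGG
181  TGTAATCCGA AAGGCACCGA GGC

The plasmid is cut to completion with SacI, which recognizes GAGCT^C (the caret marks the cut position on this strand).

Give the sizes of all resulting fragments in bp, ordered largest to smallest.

144, 59 bp

SacI sites (GAGCTC) start at positions 53, 112.
SacI cuts after base 5 of each site (before the last base), so after positions 57, 116.
Circular molecule, 2 cuts → 2 fragments:
  58–116 → 59 bp
  117–203 then 1–57 → 87 + 57 = 144 bp
Sorted largest to smallest: 144, 59 bp.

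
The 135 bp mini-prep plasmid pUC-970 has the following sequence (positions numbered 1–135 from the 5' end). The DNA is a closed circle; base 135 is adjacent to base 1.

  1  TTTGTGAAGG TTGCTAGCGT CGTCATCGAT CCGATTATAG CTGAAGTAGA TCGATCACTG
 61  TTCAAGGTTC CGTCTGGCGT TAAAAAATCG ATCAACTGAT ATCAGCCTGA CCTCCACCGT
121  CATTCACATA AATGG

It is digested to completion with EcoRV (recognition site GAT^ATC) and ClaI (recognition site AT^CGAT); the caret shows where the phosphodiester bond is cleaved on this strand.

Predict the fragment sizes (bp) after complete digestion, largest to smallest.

61, 37, 25, 12 bp

The EcoRV site (GATATC) starts at position 98.
EcoRV cuts after base 3 of each site, so after position 100.
ClaI sites (ATCGAT) start at positions 25, 50, 87.
ClaI cuts after base 2 of each site, so after positions 26, 51, 88.
Combined cut positions: 26, 51, 88, 100.
Circular molecule, 4 cuts → 4 fragments:
  27–51 → 25 bp
  52–88 → 37 bp
  89–100 → 12 bp
  101–135 then 1–26 → 35 + 26 = 61 bp
Sorted largest to smallest: 61, 37, 25, 12 bp.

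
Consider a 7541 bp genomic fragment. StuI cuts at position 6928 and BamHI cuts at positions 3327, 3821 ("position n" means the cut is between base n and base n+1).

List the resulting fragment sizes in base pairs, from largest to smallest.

Combined cut positions (sorted): 3327, 3821, 6928.
Linear molecule, 3 cuts → 4 fragments:
  3327 − 0 = 3327 bp
  3821 − 3327 = 494 bp
  6928 − 3821 = 3107 bp
  7541 − 6928 = 613 bp
Sorted largest to smallest: 3327, 3107, 613, 494 bp.

3327, 3107, 613, 494 bp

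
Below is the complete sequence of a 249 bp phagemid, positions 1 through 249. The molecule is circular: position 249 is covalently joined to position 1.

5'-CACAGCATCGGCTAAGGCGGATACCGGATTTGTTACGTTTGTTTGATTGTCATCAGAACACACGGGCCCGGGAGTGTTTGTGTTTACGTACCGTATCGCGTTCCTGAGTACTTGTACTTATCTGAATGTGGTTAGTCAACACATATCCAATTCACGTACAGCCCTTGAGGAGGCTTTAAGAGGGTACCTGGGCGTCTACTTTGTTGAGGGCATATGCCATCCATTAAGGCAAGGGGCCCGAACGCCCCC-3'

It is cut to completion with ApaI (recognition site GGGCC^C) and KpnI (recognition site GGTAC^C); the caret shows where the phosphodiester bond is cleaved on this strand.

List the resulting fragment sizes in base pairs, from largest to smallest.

119, 79, 51 bp

ApaI sites (GGGCCC) start at positions 64, 234.
ApaI cuts after base 5 of each site (before the last base), so after positions 68, 238.
The KpnI site (GGTACC) starts at position 183.
KpnI cuts after base 5 of each site (before the last base), so after position 187.
Combined cut positions: 68, 187, 238.
Circular molecule, 3 cuts → 3 fragments:
  69–187 → 119 bp
  188–238 → 51 bp
  239–249 then 1–68 → 11 + 68 = 79 bp
Sorted largest to smallest: 119, 79, 51 bp.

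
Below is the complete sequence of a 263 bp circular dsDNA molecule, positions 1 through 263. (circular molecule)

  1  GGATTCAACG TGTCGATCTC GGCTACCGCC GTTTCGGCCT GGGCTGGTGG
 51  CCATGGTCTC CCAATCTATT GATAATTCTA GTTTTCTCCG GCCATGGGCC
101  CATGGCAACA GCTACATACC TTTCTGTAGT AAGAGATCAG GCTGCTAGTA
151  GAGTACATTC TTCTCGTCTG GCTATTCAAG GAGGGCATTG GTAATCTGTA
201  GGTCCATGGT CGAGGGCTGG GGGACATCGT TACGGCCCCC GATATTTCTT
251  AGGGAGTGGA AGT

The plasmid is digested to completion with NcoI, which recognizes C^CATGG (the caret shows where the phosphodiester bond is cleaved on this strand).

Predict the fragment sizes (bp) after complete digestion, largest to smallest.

110, 104, 41, 8 bp

NcoI sites (CCATGG) start at positions 51, 92, 100, 204.
NcoI cuts after the first base of each site, so after positions 51, 92, 100, 204.
Circular molecule, 4 cuts → 4 fragments:
  52–92 → 41 bp
  93–100 → 8 bp
  101–204 → 104 bp
  205–263 then 1–51 → 59 + 51 = 110 bp
Sorted largest to smallest: 110, 104, 41, 8 bp.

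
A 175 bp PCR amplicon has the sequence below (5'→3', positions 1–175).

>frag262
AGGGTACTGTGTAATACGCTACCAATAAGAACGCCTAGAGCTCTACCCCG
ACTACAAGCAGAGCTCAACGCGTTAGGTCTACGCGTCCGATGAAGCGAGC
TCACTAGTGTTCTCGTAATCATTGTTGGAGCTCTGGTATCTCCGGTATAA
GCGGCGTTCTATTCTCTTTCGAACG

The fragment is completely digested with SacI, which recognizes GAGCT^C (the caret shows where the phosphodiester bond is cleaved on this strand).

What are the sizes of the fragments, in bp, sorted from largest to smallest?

SacI sites (GAGCTC) start at positions 38, 61, 97, 128.
SacI cuts after base 5 of each site (before the last base), so after positions 42, 65, 101, 132.
Linear molecule, 4 cuts → 5 fragments:
  1–42 → 42 bp
  43–65 → 23 bp
  66–101 → 36 bp
  102–132 → 31 bp
  133–175 → 43 bp
Sorted largest to smallest: 43, 42, 36, 31, 23 bp.

43, 42, 36, 31, 23 bp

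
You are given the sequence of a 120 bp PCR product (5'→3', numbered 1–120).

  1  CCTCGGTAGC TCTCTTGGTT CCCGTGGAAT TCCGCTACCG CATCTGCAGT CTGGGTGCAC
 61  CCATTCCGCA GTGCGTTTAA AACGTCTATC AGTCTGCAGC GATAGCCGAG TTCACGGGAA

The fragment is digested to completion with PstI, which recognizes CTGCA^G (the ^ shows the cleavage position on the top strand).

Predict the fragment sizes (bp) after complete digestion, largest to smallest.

50, 48, 22 bp

PstI sites (CTGCAG) start at positions 44, 94.
PstI cuts after base 5 of each site (before the last base), so after positions 48, 98.
Linear molecule, 2 cuts → 3 fragments:
  1–48 → 48 bp
  49–98 → 50 bp
  99–120 → 22 bp
Sorted largest to smallest: 50, 48, 22 bp.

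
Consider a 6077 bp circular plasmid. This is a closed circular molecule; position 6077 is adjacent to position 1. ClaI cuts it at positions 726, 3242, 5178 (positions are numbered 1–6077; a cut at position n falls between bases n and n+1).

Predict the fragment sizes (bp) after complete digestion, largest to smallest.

Circular molecule, 3 cuts → 3 fragments:
  3242 − 726 = 2516 bp
  5178 − 3242 = 1936 bp
  wrap: 6077 − 5178 + 726 = 1625 bp
Sorted largest to smallest: 2516, 1936, 1625 bp.

2516, 1936, 1625 bp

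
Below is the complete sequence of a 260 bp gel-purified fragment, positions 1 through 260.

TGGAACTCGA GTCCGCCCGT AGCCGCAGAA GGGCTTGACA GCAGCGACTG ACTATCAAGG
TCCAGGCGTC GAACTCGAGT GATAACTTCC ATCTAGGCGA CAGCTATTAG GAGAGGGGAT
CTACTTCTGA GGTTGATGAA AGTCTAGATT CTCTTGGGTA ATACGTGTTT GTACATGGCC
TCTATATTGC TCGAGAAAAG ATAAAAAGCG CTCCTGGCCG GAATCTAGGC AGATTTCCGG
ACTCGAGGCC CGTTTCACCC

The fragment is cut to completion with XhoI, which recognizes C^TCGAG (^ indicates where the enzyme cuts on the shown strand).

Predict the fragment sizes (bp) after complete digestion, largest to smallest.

116, 68, 52, 18, 6 bp

XhoI sites (CTCGAG) start at positions 6, 74, 190, 242.
XhoI cuts after the first base of each site, so after positions 6, 74, 190, 242.
Linear molecule, 4 cuts → 5 fragments:
  1–6 → 6 bp
  7–74 → 68 bp
  75–190 → 116 bp
  191–242 → 52 bp
  243–260 → 18 bp
Sorted largest to smallest: 116, 68, 52, 18, 6 bp.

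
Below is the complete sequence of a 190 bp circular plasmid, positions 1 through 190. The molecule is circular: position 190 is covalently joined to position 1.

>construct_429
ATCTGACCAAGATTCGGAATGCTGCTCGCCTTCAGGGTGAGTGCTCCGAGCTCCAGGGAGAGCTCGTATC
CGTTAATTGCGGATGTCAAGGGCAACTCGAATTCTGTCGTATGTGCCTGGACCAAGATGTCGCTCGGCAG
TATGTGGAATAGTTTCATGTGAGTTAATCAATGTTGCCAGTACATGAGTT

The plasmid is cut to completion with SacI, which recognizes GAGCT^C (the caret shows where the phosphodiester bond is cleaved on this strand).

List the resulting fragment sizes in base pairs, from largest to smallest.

178, 12 bp

SacI sites (GAGCTC) start at positions 48, 60.
SacI cuts after base 5 of each site (before the last base), so after positions 52, 64.
Circular molecule, 2 cuts → 2 fragments:
  53–64 → 12 bp
  65–190 then 1–52 → 126 + 52 = 178 bp
Sorted largest to smallest: 178, 12 bp.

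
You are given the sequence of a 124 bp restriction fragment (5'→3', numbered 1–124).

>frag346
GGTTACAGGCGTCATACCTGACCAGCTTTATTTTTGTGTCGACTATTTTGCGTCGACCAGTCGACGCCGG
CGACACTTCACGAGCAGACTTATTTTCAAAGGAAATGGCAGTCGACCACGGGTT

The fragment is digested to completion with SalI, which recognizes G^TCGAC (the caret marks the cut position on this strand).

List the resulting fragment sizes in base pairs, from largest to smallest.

SalI sites (GTCGAC) start at positions 38, 52, 60, 111.
SalI cuts after the first base of each site, so after positions 38, 52, 60, 111.
Linear molecule, 4 cuts → 5 fragments:
  1–38 → 38 bp
  39–52 → 14 bp
  53–60 → 8 bp
  61–111 → 51 bp
  112–124 → 13 bp
Sorted largest to smallest: 51, 38, 14, 13, 8 bp.

51, 38, 14, 13, 8 bp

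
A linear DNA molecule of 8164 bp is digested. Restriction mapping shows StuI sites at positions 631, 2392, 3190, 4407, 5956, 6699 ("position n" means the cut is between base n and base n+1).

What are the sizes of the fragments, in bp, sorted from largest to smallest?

1761, 1549, 1465, 1217, 798, 743, 631 bp

Linear molecule, 6 cuts → 7 fragments:
  631 − 0 = 631 bp
  2392 − 631 = 1761 bp
  3190 − 2392 = 798 bp
  4407 − 3190 = 1217 bp
  5956 − 4407 = 1549 bp
  6699 − 5956 = 743 bp
  8164 − 6699 = 1465 bp
Sorted largest to smallest: 1761, 1549, 1465, 1217, 798, 743, 631 bp.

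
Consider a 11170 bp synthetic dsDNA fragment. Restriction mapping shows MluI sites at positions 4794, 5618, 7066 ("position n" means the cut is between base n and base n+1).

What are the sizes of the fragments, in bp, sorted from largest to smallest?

4794, 4104, 1448, 824 bp

Linear molecule, 3 cuts → 4 fragments:
  4794 − 0 = 4794 bp
  5618 − 4794 = 824 bp
  7066 − 5618 = 1448 bp
  11170 − 7066 = 4104 bp
Sorted largest to smallest: 4794, 4104, 1448, 824 bp.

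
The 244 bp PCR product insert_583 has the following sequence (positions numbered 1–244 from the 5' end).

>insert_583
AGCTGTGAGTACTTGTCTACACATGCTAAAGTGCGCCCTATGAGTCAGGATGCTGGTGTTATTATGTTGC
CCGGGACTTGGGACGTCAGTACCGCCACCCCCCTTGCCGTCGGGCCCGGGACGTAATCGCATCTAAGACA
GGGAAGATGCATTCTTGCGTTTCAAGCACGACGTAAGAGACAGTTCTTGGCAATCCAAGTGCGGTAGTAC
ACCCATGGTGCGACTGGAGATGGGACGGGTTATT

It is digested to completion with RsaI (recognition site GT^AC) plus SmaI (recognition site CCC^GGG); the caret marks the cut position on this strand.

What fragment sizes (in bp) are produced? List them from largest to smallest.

91, 62, 36, 27, 18, 10 bp

RsaI sites (GTAC) start at positions 9, 89, 207.
RsaI cuts after base 2 of each site, so after positions 10, 90, 208.
SmaI sites (CCCGGG) start at positions 70, 115.
SmaI cuts after base 3 of each site, so after positions 72, 117.
Combined cut positions: 10, 72, 90, 117, 208.
Linear molecule, 5 cuts → 6 fragments:
  1–10 → 10 bp
  11–72 → 62 bp
  73–90 → 18 bp
  91–117 → 27 bp
  118–208 → 91 bp
  209–244 → 36 bp
Sorted largest to smallest: 91, 62, 36, 27, 18, 10 bp.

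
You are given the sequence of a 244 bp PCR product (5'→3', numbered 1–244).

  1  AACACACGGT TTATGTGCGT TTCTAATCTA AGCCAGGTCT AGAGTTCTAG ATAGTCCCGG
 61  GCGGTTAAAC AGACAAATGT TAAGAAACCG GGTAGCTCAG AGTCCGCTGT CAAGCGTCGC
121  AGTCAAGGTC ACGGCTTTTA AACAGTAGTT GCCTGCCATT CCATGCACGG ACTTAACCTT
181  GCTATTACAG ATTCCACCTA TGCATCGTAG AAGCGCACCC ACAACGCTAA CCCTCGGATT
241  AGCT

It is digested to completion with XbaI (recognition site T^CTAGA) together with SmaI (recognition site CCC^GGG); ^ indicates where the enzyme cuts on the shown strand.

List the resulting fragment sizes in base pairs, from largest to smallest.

XbaI sites (TCTAGA) start at positions 38, 46.
XbaI cuts after the first base of each site, so after positions 38, 46.
The SmaI site (CCCGGG) starts at position 56.
SmaI cuts after base 3 of each site, so after position 58.
Combined cut positions: 38, 46, 58.
Linear molecule, 3 cuts → 4 fragments:
  1–38 → 38 bp
  39–46 → 8 bp
  47–58 → 12 bp
  59–244 → 186 bp
Sorted largest to smallest: 186, 38, 12, 8 bp.

186, 38, 12, 8 bp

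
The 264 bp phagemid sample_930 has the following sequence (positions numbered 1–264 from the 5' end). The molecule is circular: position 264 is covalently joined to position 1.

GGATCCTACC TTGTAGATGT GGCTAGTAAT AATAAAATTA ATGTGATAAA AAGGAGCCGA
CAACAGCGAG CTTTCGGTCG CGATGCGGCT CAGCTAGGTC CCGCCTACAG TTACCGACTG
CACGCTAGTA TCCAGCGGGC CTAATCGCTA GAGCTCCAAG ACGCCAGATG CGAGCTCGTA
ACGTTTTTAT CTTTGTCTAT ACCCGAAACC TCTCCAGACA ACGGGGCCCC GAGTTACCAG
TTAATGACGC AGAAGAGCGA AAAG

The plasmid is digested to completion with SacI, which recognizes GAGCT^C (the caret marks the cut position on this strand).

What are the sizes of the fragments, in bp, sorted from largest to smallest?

243, 21 bp

SacI sites (GAGCTC) start at positions 151, 172.
SacI cuts after base 5 of each site (before the last base), so after positions 155, 176.
Circular molecule, 2 cuts → 2 fragments:
  156–176 → 21 bp
  177–264 then 1–155 → 88 + 155 = 243 bp
Sorted largest to smallest: 243, 21 bp.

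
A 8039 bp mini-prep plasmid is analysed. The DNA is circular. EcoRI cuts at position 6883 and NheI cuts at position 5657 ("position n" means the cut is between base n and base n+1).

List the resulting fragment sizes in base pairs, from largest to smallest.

Combined cut positions (sorted): 5657, 6883.
Circular molecule, 2 cuts → 2 fragments:
  6883 − 5657 = 1226 bp
  wrap: 8039 − 6883 + 5657 = 6813 bp
Sorted largest to smallest: 6813, 1226 bp.

6813, 1226 bp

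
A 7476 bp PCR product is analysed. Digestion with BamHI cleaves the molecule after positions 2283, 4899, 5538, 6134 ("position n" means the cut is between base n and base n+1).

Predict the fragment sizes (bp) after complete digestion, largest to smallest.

2616, 2283, 1342, 639, 596 bp

Linear molecule, 4 cuts → 5 fragments:
  2283 − 0 = 2283 bp
  4899 − 2283 = 2616 bp
  5538 − 4899 = 639 bp
  6134 − 5538 = 596 bp
  7476 − 6134 = 1342 bp
Sorted largest to smallest: 2616, 2283, 1342, 639, 596 bp.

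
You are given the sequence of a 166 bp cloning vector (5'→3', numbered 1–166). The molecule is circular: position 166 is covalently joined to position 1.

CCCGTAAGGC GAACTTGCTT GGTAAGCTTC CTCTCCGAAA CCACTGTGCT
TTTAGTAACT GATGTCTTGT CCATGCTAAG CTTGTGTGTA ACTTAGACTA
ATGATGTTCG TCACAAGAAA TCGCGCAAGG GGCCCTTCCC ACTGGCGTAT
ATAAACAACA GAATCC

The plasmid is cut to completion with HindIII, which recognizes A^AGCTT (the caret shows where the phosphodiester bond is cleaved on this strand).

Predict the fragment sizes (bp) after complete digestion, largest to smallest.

HindIII sites (AAGCTT) start at positions 24, 78.
HindIII cuts after the first base of each site, so after positions 24, 78.
Circular molecule, 2 cuts → 2 fragments:
  25–78 → 54 bp
  79–166 then 1–24 → 88 + 24 = 112 bp
Sorted largest to smallest: 112, 54 bp.

112, 54 bp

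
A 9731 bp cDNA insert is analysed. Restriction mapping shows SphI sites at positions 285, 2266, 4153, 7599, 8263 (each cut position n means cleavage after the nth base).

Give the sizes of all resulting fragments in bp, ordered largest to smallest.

3446, 1981, 1887, 1468, 664, 285 bp

Linear molecule, 5 cuts → 6 fragments:
  285 − 0 = 285 bp
  2266 − 285 = 1981 bp
  4153 − 2266 = 1887 bp
  7599 − 4153 = 3446 bp
  8263 − 7599 = 664 bp
  9731 − 8263 = 1468 bp
Sorted largest to smallest: 3446, 1981, 1887, 1468, 664, 285 bp.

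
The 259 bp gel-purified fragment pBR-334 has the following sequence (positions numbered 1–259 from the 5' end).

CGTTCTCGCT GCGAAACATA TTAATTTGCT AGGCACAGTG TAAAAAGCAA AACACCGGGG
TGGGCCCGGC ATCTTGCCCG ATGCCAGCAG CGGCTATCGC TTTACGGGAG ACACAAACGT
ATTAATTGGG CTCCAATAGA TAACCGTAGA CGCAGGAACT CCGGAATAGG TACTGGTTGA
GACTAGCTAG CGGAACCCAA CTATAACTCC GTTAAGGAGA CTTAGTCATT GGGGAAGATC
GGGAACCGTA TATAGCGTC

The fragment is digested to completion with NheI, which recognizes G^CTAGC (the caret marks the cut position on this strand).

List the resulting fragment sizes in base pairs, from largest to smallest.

The NheI site (GCTAGC) starts at position 186.
NheI cuts after the first base of each site, so after position 186.
Linear molecule, 1 cut → 2 fragments:
  1–186 → 186 bp
  187–259 → 73 bp
Sorted largest to smallest: 186, 73 bp.

186, 73 bp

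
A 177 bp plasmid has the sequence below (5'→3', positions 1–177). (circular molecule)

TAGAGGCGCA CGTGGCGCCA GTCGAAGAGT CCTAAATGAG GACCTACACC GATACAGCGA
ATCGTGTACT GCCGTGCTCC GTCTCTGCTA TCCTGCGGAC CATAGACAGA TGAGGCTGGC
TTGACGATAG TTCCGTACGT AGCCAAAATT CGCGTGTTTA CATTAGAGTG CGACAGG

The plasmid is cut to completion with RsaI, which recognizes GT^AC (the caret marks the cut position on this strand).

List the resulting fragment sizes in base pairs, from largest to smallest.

108, 69 bp

RsaI sites (GTAC) start at positions 66, 135.
RsaI cuts after base 2 of each site, so after positions 67, 136.
Circular molecule, 2 cuts → 2 fragments:
  68–136 → 69 bp
  137–177 then 1–67 → 41 + 67 = 108 bp
Sorted largest to smallest: 108, 69 bp.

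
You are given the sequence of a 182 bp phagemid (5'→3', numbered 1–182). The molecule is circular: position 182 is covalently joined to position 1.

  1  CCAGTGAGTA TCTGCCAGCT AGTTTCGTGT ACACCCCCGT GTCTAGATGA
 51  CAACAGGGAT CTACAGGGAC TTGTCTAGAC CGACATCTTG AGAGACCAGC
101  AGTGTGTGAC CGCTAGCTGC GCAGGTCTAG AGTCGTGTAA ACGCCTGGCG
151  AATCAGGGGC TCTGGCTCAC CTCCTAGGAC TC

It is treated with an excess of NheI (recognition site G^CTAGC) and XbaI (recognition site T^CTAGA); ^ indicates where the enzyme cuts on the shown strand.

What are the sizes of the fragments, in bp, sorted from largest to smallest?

98, 38, 32, 14 bp

The NheI site (GCTAGC) starts at position 112.
NheI cuts after the first base of each site, so after position 112.
XbaI sites (TCTAGA) start at positions 42, 74, 126.
XbaI cuts after the first base of each site, so after positions 42, 74, 126.
Combined cut positions: 42, 74, 112, 126.
Circular molecule, 4 cuts → 4 fragments:
  43–74 → 32 bp
  75–112 → 38 bp
  113–126 → 14 bp
  127–182 then 1–42 → 56 + 42 = 98 bp
Sorted largest to smallest: 98, 38, 32, 14 bp.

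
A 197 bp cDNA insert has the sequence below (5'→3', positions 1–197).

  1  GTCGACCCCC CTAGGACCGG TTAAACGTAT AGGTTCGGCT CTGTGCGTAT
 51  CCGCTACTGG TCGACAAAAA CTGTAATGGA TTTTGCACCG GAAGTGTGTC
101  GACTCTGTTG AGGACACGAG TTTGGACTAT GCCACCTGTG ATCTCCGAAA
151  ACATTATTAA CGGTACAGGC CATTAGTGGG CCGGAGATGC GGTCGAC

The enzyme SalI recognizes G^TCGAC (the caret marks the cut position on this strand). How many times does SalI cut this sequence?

4

GTCGAC occurs starting at positions 1, 60, 98, 192.
SalI cuts at 4 sites.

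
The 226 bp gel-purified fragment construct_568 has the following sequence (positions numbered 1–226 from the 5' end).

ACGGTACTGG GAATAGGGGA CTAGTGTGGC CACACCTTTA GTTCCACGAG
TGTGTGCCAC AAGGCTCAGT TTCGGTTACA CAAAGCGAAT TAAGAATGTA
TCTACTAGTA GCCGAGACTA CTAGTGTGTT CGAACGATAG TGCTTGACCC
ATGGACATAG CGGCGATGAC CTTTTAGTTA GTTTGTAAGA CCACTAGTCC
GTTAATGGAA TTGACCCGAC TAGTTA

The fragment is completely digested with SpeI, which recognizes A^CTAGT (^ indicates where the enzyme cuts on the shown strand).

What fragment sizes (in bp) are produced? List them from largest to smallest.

SpeI sites (ACTAGT) start at positions 20, 104, 120, 193, 219.
SpeI cuts after the first base of each site, so after positions 20, 104, 120, 193, 219.
Linear molecule, 5 cuts → 6 fragments:
  1–20 → 20 bp
  21–104 → 84 bp
  105–120 → 16 bp
  121–193 → 73 bp
  194–219 → 26 bp
  220–226 → 7 bp
Sorted largest to smallest: 84, 73, 26, 20, 16, 7 bp.

84, 73, 26, 20, 16, 7 bp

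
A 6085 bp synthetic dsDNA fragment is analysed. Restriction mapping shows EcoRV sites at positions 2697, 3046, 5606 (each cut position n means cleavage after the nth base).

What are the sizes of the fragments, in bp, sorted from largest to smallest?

Linear molecule, 3 cuts → 4 fragments:
  2697 − 0 = 2697 bp
  3046 − 2697 = 349 bp
  5606 − 3046 = 2560 bp
  6085 − 5606 = 479 bp
Sorted largest to smallest: 2697, 2560, 479, 349 bp.

2697, 2560, 479, 349 bp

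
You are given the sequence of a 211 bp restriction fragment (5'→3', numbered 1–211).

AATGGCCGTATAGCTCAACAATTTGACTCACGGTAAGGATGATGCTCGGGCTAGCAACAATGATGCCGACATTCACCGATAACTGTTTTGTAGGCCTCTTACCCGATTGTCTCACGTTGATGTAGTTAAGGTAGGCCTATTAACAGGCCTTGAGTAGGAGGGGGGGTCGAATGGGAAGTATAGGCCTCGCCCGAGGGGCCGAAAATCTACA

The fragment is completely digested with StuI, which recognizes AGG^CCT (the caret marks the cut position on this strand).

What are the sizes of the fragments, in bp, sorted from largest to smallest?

94, 41, 37, 27, 12 bp

StuI sites (AGGCCT) start at positions 92, 133, 145, 182.
StuI cuts after base 3 of each site, so after positions 94, 135, 147, 184.
Linear molecule, 4 cuts → 5 fragments:
  1–94 → 94 bp
  95–135 → 41 bp
  136–147 → 12 bp
  148–184 → 37 bp
  185–211 → 27 bp
Sorted largest to smallest: 94, 41, 37, 27, 12 bp.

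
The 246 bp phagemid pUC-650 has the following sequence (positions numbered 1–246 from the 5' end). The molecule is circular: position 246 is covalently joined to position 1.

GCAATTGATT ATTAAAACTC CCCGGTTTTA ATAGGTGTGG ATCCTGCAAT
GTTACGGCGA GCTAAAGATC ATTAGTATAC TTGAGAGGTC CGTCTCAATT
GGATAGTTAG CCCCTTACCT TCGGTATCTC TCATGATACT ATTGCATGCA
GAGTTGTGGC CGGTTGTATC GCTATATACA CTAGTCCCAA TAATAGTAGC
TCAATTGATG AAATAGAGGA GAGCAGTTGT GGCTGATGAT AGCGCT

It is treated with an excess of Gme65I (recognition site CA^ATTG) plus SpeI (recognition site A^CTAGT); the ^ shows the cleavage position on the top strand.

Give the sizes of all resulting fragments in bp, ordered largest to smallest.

Gme65I sites (CAATTG) start at positions 2, 96, 202.
Gme65I cuts after base 2 of each site, so after positions 3, 97, 203.
The SpeI site (ACTAGT) starts at position 180.
SpeI cuts after the first base of each site, so after position 180.
Combined cut positions: 3, 97, 180, 203.
Circular molecule, 4 cuts → 4 fragments:
  4–97 → 94 bp
  98–180 → 83 bp
  181–203 → 23 bp
  204–246 then 1–3 → 43 + 3 = 46 bp
Sorted largest to smallest: 94, 83, 46, 23 bp.

94, 83, 46, 23 bp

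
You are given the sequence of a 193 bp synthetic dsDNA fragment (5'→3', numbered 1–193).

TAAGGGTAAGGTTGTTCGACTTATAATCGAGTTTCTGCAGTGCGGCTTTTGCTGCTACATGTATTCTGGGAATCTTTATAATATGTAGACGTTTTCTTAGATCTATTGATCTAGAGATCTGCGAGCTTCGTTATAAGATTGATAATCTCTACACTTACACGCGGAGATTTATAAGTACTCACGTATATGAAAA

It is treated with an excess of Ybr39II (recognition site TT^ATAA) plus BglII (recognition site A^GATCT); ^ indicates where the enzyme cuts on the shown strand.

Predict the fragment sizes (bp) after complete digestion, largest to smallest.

55, 38, 23, 22, 22, 17, 16 bp

Ybr39II sites (TTATAA) start at positions 21, 76, 131, 169.
Ybr39II cuts after base 2 of each site, so after positions 22, 77, 132, 170.
BglII sites (AGATCT) start at positions 99, 115.
BglII cuts after the first base of each site, so after positions 99, 115.
Combined cut positions: 22, 77, 99, 115, 132, 170.
Linear molecule, 6 cuts → 7 fragments:
  1–22 → 22 bp
  23–77 → 55 bp
  78–99 → 22 bp
  100–115 → 16 bp
  116–132 → 17 bp
  133–170 → 38 bp
  171–193 → 23 bp
Sorted largest to smallest: 55, 38, 23, 22, 22, 17, 16 bp.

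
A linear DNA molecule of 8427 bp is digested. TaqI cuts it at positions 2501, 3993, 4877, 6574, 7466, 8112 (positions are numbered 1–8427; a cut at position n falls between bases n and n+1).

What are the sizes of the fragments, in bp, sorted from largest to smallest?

2501, 1697, 1492, 892, 884, 646, 315 bp

Linear molecule, 6 cuts → 7 fragments:
  2501 − 0 = 2501 bp
  3993 − 2501 = 1492 bp
  4877 − 3993 = 884 bp
  6574 − 4877 = 1697 bp
  7466 − 6574 = 892 bp
  8112 − 7466 = 646 bp
  8427 − 8112 = 315 bp
Sorted largest to smallest: 2501, 1697, 1492, 892, 884, 646, 315 bp.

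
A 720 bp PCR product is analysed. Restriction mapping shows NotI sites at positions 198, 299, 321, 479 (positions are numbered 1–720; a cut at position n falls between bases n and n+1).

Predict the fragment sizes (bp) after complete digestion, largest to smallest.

Linear molecule, 4 cuts → 5 fragments:
  198 − 0 = 198 bp
  299 − 198 = 101 bp
  321 − 299 = 22 bp
  479 − 321 = 158 bp
  720 − 479 = 241 bp
Sorted largest to smallest: 241, 198, 158, 101, 22 bp.

241, 198, 158, 101, 22 bp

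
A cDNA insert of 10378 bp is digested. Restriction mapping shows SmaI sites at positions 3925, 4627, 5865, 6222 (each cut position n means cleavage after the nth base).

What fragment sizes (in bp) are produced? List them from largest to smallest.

4156, 3925, 1238, 702, 357 bp

Linear molecule, 4 cuts → 5 fragments:
  3925 − 0 = 3925 bp
  4627 − 3925 = 702 bp
  5865 − 4627 = 1238 bp
  6222 − 5865 = 357 bp
  10378 − 6222 = 4156 bp
Sorted largest to smallest: 4156, 3925, 1238, 702, 357 bp.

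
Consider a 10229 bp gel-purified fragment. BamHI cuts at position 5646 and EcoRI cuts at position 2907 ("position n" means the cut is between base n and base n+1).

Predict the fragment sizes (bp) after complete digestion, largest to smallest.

4583, 2907, 2739 bp

Combined cut positions (sorted): 2907, 5646.
Linear molecule, 2 cuts → 3 fragments:
  2907 − 0 = 2907 bp
  5646 − 2907 = 2739 bp
  10229 − 5646 = 4583 bp
Sorted largest to smallest: 4583, 2907, 2739 bp.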